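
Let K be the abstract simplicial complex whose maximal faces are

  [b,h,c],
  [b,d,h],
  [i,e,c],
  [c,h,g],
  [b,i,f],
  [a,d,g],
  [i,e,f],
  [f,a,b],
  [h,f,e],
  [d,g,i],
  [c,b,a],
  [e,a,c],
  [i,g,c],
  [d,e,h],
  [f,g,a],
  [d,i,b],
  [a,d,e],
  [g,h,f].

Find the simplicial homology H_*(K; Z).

Order the vertices as a < b < c < d < e < f < g < h < i. Listing each simplex with vertices in this order, K has dimension 2 with simplices:

  0-simplices (9): a, b, c, d, e, f, g, h, i
  1-simplices (27): ab, ac, ad, ae, af, ag, bc, bd, bf, bh, bi, ce, cg, ch, ci, de, dg, dh, di, ef, eh, ei, fg, fh, fi, gh, gi
  2-simplices (18): abc, abf, ace, ade, adg, afg, bch, bdh, bdi, bfi, cei, cgh, cgi, deh, dgi, efh, efi, fgh

giving chain groups C_0 ≅ Z^9, C_1 ≅ Z^27, C_2 ≅ Z^18.

Boundary ∂_1: C_1 → C_0 sends each edge [p,q] (with p < q) to q − p.
The 9×27 boundary matrix has rank 8 and Smith normal form diag(1,1,1,1,1,1,1,1).

The boundary map ∂_2: C_2 → C_1 maps a triangle to the signed sum of its edges. For instance
  ∂ade = de − ae + ad,
  ∂cgh = gh − ch + cg.
The 27×18 boundary matrix has rank 17 and Smith normal form diag(1,1,1,1,1,1,1,1,1,1,1,1,1,1,1,1,1).

From H_k ≅ ker(∂_k) / im(∂_{k+1}) we obtain:

  H_0: rank C_0 − rank ∂_1 = 9 − 8 = 1, and the invariant factors of ∂_1 are all 1, so H_0 ≅ Z.
  H_1: rank ker ∂_1 − rank ∂_2 = (27 − 8) − 17 = 2, and the invariant factors of ∂_2 are all 1, so H_1 ≅ Z^2.
  H_2: rank ker ∂_2 − rank ∂_3 = (18 − 17) − 0 = 1, and there is no ∂_3, so H_2 ≅ Z.

As a check, the Euler characteristic is 9 − 27 + 18 = 0, which agrees with 1 − 2 + 1 = 0.

H_0 ≅ Z,  H_1 ≅ Z^2,  H_2 ≅ Z.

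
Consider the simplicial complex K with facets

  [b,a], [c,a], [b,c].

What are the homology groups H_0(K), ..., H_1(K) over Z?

K has 3 vertices, 3 edges.
rank ∂_0 = 0, rank ∂_1 = 2 ⇒ b_0 = 3 − 0 − 2 = 1; all invariant factors of ∂_1 are 1 so no torsion. So H_0 = Z.
rank ∂_1 = 2, rank ∂_2 = 0 ⇒ b_1 = 3 − 2 − 0 = 1. So H_1 = Z.

H_0 ≅ Z,  H_1 ≅ Z.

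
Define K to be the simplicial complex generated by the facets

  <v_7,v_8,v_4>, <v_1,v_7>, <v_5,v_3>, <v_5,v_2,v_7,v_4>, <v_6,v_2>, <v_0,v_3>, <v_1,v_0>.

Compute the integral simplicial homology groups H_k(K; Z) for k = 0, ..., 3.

Fix the vertex order v_0 < v_1 < v_2 < v_3 < v_4 < v_5 < v_6 < v_7 < v_8 and write every simplex with vertices in increasing order. Then dim K = 3 and the simplices of K are:

  0-simplices (9): [v_0], [v_1], [v_2], [v_3], [v_4], [v_5], [v_6], [v_7], [v_8]
  1-simplices (13): [v_0,v_1], [v_0,v_3], [v_1,v_7], [v_2,v_4], [v_2,v_5], [v_2,v_6], [v_2,v_7], [v_3,v_5], [v_4,v_5], [v_4,v_7], [v_4,v_8], [v_5,v_7], [v_7,v_8]
  2-simplices (5): [v_2,v_4,v_5], [v_2,v_4,v_7], [v_2,v_5,v_7], [v_4,v_5,v_7], [v_4,v_7,v_8]
  3-simplices (1): [v_2,v_4,v_5,v_7]

giving chain groups C_0 ≅ Z^9, C_1 ≅ Z^13, C_2 ≅ Z^5, C_3 ≅ Z^1.

The boundary map ∂_1: C_1 → C_0 maps an edge to its endpoints' difference, ∂[p,q] = q − p. For instance
  ∂[v_2,v_4] = [v_4] − [v_2].
The 9×13 boundary matrix has rank 8 and Smith normal form diag(1,1,1,1,1,1,1,1).

The boundary map ∂_2: C_2 → C_1 acts by ∂[p,q,r] = [q,r] − [p,r] + [p,q]. For instance
  ∂[v_4,v_5,v_7] = [v_5,v_7] − [v_4,v_7] + [v_4,v_5],
  ∂[v_2,v_4,v_7] = [v_4,v_7] − [v_2,v_7] + [v_2,v_4].
As a 13×5 matrix over Z this has rank 4, with invariant factors (1,1,1,1).

The boundary map ∂_3: C_3 → C_2 sends each 3-simplex σ to the alternating sum Σ_i (−1)^i (σ with its i-th vertex removed). For instance
  ∂[v_2,v_4,v_5,v_7] = [v_4,v_5,v_7] − [v_2,v_5,v_7] + [v_2,v_4,v_7] − [v_2,v_4,v_5].
This gives a 5×1 integer matrix of rank 1; reducing to Smith normal form yields diagonal entries (1).

From H_k ≅ ker(∂_k) / im(∂_{k+1}) we obtain:

  H_0: rank C_0 − rank ∂_1 = 9 − 8 = 1, and the invariant factors of ∂_1 are all 1, so H_0 = Z.
  H_1: rank ker ∂_1 − rank ∂_2 = (13 − 8) − 4 = 1, and the invariant factors of ∂_2 are all 1, so H_1 = Z.
  H_2: rank ker ∂_2 − rank ∂_3 = (5 − 4) − 1 = 0, and the invariant factors of ∂_3 are all 1, so H_2 = 0.
  H_3: rank ker ∂_3 − rank ∂_4 = (1 − 1) − 0 = 0, and there is no ∂_4, so H_3 = 0.

H_0 ≅ Z,  H_1 ≅ Z,  H_2 = 0,  H_3 = 0.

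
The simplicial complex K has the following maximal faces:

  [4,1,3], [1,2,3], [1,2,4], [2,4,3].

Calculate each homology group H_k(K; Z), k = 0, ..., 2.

Order the vertices as 1 < 2 < 3 < 4. Listing each simplex with vertices in this order, K has dimension 2 with simplices:

  0-simplices (4): [1], [2], [3], [4]
  1-simplices (6): [1,2], [1,3], [1,4], [2,3], [2,4], [3,4]
  2-simplices (4): [1,2,3], [1,2,4], [1,3,4], [2,3,4]

Hence C_0 ≅ Z^4, C_1 ≅ Z^6, C_2 ≅ Z^4.

∂_1: C_1 → C_0 maps an edge to its endpoints' difference, ∂[p,q] = q − p. For instance
  ∂[1,3] = [3] − [1].
This gives a 4×6 integer matrix of rank 3; reducing to Smith normal form yields diagonal entries (1,1,1).

Boundary ∂_2: C_2 → C_1 sends each 2-simplex [p,q,r] to [q,r] − [p,r] + [p,q]. For instance
  ∂[1,2,4] = [2,4] − [1,4] + [1,2],
  ∂[1,3,4] = [3,4] − [1,4] + [1,3].
As a 6×4 matrix over Z this has rank 3, with invariant factors (1,1,1).

Now H_k = ker ∂_k / im ∂_{k+1}, so:

  H_0: rank C_0 − rank ∂_1 = 4 − 3 = 1, and the invariant factors of ∂_1 are all 1, so H_0 = Z.
  H_1: rank ker ∂_1 − rank ∂_2 = (6 − 3) − 3 = 0, and the invariant factors of ∂_2 are all 1, so H_1 = 0.
  H_2: rank ker ∂_2 − rank ∂_3 = (4 − 3) − 0 = 1, and there is no ∂_3, so H_2 = Z.

(K is a triangulation of the 2-sphere S^2.)

H_0 = Z,  H_1 = 0,  H_2 = Z.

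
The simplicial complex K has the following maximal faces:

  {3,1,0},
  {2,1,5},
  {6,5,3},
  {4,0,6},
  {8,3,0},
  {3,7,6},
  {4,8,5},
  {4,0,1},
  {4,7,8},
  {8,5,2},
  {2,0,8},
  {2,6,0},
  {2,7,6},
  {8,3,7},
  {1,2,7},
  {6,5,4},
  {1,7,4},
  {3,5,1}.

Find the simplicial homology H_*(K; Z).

H_0 = Z,  H_1 = Z^2,  H_2 = Z.

Fix the vertex order 0 < 1 < 2 < 3 < 4 < 5 < 6 < 7 < 8 and write every simplex with vertices in increasing order. Then dim K = 2 and the simplices of K are:

  0-simplices (9): [0], [1], [2], [3], [4], [5], [6], [7], [8]
  1-simplices (27): (27 of them)
  2-simplices (18): [0,1,3], [0,1,4], [0,2,6], [0,2,8], [0,3,8], [0,4,6], [1,2,5], [1,2,7], [1,3,5], [1,4,7], [2,5,8], [2,6,7], [3,5,6], [3,6,7], [3,7,8], [4,5,6], [4,5,8], [4,7,8]

Hence C_0 ≅ Z^9, C_1 ≅ Z^27, C_2 ≅ Z^18.

The boundary map ∂_1: C_1 → C_0 sends each edge [p,q] (with p < q) to q − p.
This gives a 9×27 integer matrix of rank 8; reducing to Smith normal form yields diagonal entries (1,1,1,1,1,1,1,1).

The boundary map ∂_2: C_2 → C_1 maps a triangle to the signed sum of its edges. For instance
  ∂[1,2,5] = [2,5] − [1,5] + [1,2],
  ∂[4,5,6] = [5,6] − [4,6] + [4,5].
The resulting 27×18 matrix has rank 17, and its Smith normal form has invariant factors (1,1,1,1,1,1,1,1,1,1,1,1,1,1,1,1,1).

From H_k ≅ ker(∂_k) / im(∂_{k+1}) we obtain:

  H_0: rank C_0 − rank ∂_1 = 9 − 8 = 1, and the invariant factors of ∂_1 are all 1, so H_0 ≅ Z.
  H_1: rank ker ∂_1 − rank ∂_2 = (27 − 8) − 17 = 2, and the invariant factors of ∂_2 are all 1, so H_1 ≅ Z^2.
  H_2: rank ker ∂_2 − rank ∂_3 = (18 − 17) − 0 = 1, and there is no ∂_3, so H_2 ≅ Z.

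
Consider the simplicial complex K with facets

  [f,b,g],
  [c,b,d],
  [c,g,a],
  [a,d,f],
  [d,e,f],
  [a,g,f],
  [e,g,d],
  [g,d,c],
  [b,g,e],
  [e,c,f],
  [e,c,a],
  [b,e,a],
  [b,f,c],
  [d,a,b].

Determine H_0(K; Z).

H_0 = Z.

We work with the vertex ordering a < b < c < d < e < f < g. The simplices of K, each written with vertices in increasing order, are:

  0-simplices (7): a, b, c, d, e, f, g
  1-simplices (21): ab, ac, ad, ae, af, ag, bc, bd, be, bf, bg, cd, ce, cf, cg, de, df, dg, ef, eg, fg
  2-simplices (14): abd, abe, ace, acg, adf, afg, bcd, bcf, beg, bfg, cdg, cef, def, deg

so the chain groups are C_0 ≅ Z^7, C_1 ≅ Z^21, C_2 ≅ Z^14.

Boundary ∂_1: C_1 → C_0 sends each edge [p,q] (with p < q) to q − p. For instance
  ∂bf = f − b.
As a 7×21 matrix over Z this has rank 6, with invariant factors (1,1,1,1,1,1).

Boundary ∂_2: C_2 → C_1 maps a triangle to the signed sum of its edges. For instance
  ∂bfg = fg − bg + bf,
  ∂deg = eg − dg + de.
The resulting 21×14 matrix has rank 13, and its Smith normal form has invariant factors (1,1,1,1,1,1,1,1,1,1,1,1,1).

From H_k ≅ ker(∂_k) / im(∂_{k+1}) we obtain:

  H_0: rank C_0 − rank ∂_1 = 7 − 6 = 1, and the invariant factors of ∂_1 are all 1, so H_0 = Z.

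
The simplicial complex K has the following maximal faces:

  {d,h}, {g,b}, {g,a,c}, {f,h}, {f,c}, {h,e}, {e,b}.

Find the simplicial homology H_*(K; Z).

H_0 = Z,  H_1 = Z,  H_2 = 0.

Fix the vertex order a < b < c < d < e < f < g < h and write every simplex with vertices in increasing order. Then dim K = 2 and the simplices of K are:

  0-simplices (8): a, b, c, d, e, f, g, h
  1-simplices (9): ac, ag, be, bg, cf, cg, dh, eh, fh
  2-simplices (1): acg

so the chain groups are C_0 ≅ Z^8, C_1 ≅ Z^9, C_2 ≅ Z^1.

∂_1: C_1 → C_0 maps an edge to its endpoints' difference, ∂[p,q] = q − p.
This gives a 8×9 integer matrix of rank 7; reducing to Smith normal form yields diagonal entries (1,1,1,1,1,1,1).

Boundary ∂_2: C_2 → C_1 acts by ∂[p,q,r] = [q,r] − [p,r] + [p,q]. For instance
  ∂acg = cg − ag + ac.
As a 9×1 matrix over Z this has rank 1, with invariant factors (1).

From H_k ≅ ker(∂_k) / im(∂_{k+1}) we obtain:

  H_0: rank C_0 − rank ∂_1 = 8 − 7 = 1, and the invariant factors of ∂_1 are all 1, so H_0 ≅ Z.
  H_1: rank ker ∂_1 − rank ∂_2 = (9 − 7) − 1 = 1, and the invariant factors of ∂_2 are all 1, so H_1 ≅ Z.
  H_2: rank ker ∂_2 − rank ∂_3 = (1 − 1) − 0 = 0, and there is no ∂_3, so H_2 ≅ 0.

As a check, the Euler characteristic is 8 − 9 + 1 = 0, which agrees with 1 − 1 + 0 = 0.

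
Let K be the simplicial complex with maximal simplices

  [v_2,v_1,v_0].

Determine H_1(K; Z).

We work with the vertex ordering v_0 < v_1 < v_2. The simplices of K, each written with vertices in increasing order, are:

  0-simplices (3): [v_0], [v_1], [v_2]
  1-simplices (3): [v_0,v_1], [v_0,v_2], [v_1,v_2]
  2-simplices (1): [v_0,v_1,v_2]

giving chain groups C_0 ≅ Z^3, C_1 ≅ Z^3, C_2 ≅ Z^1.

Boundary ∂_1: C_1 → C_0 is given by ∂[p,q] = [q] − [p].
The 3×3 boundary matrix has rank 2 and Smith normal form diag(1,1).

∂_2: C_2 → C_1 maps a triangle to the signed sum of its edges. For instance
  ∂[v_0,v_1,v_2] = [v_1,v_2] − [v_0,v_2] + [v_0,v_1].
The 3×1 boundary matrix has rank 1 and Smith normal form diag(1).

From H_k ≅ ker(∂_k) / im(∂_{k+1}) we obtain:

  H_1: rank ker ∂_1 − rank ∂_2 = (3 − 2) − 1 = 0, and the invariant factors of ∂_2 are all 1, so H_1 ≅ 0.

(K is a triangulation of the 2-simplex.)

H_1 ≅ 0.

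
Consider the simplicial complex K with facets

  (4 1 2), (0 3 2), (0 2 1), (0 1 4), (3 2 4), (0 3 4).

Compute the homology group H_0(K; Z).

We work with the vertex ordering 0 < 1 < 2 < 3 < 4. The simplices of K, each written with vertices in increasing order, are:

  0-simplices (5): [0], [1], [2], [3], [4]
  1-simplices (9): [0,1], [0,2], [0,3], [0,4], [1,2], [1,4], [2,3], [2,4], [3,4]
  2-simplices (6): [0,1,2], [0,1,4], [0,2,3], [0,3,4], [1,2,4], [2,3,4]

Hence C_0 ≅ Z^5, C_1 ≅ Z^9, C_2 ≅ Z^6.

∂_1: C_1 → C_0 maps an edge to its endpoints' difference, ∂[p,q] = q − p.
As a 5×9 matrix over Z this has rank 4, with invariant factors (1,1,1,1).

Boundary ∂_2: C_2 → C_1 acts by ∂[p,q,r] = [q,r] − [p,r] + [p,q]. For instance
  ∂[0,1,4] = [1,4] − [0,4] + [0,1],
  ∂[0,2,3] = [2,3] − [0,3] + [0,2].
As a 9×6 matrix over Z this has rank 5, with invariant factors (1,1,1,1,1).

Now H_k = ker ∂_k / im ∂_{k+1}, so:

  H_0: rank C_0 − rank ∂_1 = 5 − 4 = 1, and the invariant factors of ∂_1 are all 1, so H_0 = Z.

(K is a triangulation of the 2-sphere S^2.)

H_0 = Z.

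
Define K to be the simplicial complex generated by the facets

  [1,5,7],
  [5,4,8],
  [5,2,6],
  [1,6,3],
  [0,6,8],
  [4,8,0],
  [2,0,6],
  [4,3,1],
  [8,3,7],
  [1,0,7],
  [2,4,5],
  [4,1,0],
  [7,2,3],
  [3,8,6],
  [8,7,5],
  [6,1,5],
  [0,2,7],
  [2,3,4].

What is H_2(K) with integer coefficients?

Fix the vertex order 0 < 1 < 2 < 3 < 4 < 5 < 6 < 7 < 8 and write every simplex with vertices in increasing order. Then dim K = 2 and the simplices of K are:

  0-simplices (9): [0], [1], [2], [3], [4], [5], [6], [7], [8]
  1-simplices (27): (27 of them)
  2-simplices (18): [0,1,4], [0,1,7], [0,2,6], [0,2,7], [0,4,8], [0,6,8], [1,3,4], [1,3,6], [1,5,6], [1,5,7], [2,3,4], [2,3,7], [2,4,5], [2,5,6], [3,6,8], [3,7,8], [4,5,8], [5,7,8]

Hence C_0 ≅ Z^9, C_1 ≅ Z^27, C_2 ≅ Z^18.

Boundary ∂_1: C_1 → C_0 maps an edge to its endpoints' difference, ∂[p,q] = q − p.
As a 9×27 matrix over Z this has rank 8, with invariant factors (1,1,1,1,1,1,1,1).

The boundary map ∂_2: C_2 → C_1 sends each 2-simplex [p,q,r] to [q,r] − [p,r] + [p,q]. For instance
  ∂[1,5,6] = [5,6] − [1,6] + [1,5],
  ∂[3,6,8] = [6,8] − [3,8] + [3,6].
This gives a 27×18 integer matrix of rank 17; reducing to Smith normal form yields diagonal entries (1,1,1,1,1,1,1,1,1,1,1,1,1,1,1,1,1).

Computing H_k = (kernel of ∂_k) / (image of ∂_{k+1}):

  H_2: rank ker ∂_2 − rank ∂_3 = (18 − 17) − 0 = 1, and there is no ∂_3, so H_2 ≅ Z.

H_2 = Z.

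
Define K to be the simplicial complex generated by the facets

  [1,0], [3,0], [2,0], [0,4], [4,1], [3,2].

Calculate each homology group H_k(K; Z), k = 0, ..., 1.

H_0 = Z,  H_1 = Z^2.

Order the vertices as 0 < 1 < 2 < 3 < 4. Listing each simplex with vertices in this order, K has dimension 1 with simplices:

  0-simplices (5): [0], [1], [2], [3], [4]
  1-simplices (6): [0,1], [0,2], [0,3], [0,4], [1,4], [2,3]

Hence C_0 ≅ Z^5, C_1 ≅ Z^6.

Boundary ∂_1: C_1 → C_0 maps an edge to its endpoints' difference, ∂[p,q] = q − p.
The resulting 5×6 matrix has rank 4, and its Smith normal form has invariant factors (1,1,1,1).

Reading off H_k = ker ∂_k / im ∂_{k+1}:

  H_0: rank C_0 − rank ∂_1 = 5 − 4 = 1, and the invariant factors of ∂_1 are all 1, so H_0 = Z.
  H_1: rank ker ∂_1 − rank ∂_2 = (6 − 4) − 0 = 2, and there is no ∂_2, so H_1 = Z^2.

(K is a triangulation of a wedge of 2 circles.)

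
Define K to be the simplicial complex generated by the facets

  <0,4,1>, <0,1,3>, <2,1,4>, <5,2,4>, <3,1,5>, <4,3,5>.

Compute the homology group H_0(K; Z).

H_0 = Z.

Take the total order 0 < 1 < 2 < 3 < 4 < 5 on the vertex set. Then K (dimension 2) consists of the simplices:

  0-simplices (6): [0], [1], [2], [3], [4], [5]
  1-simplices (12): [0,1], [0,3], [0,4], [1,2], [1,3], [1,4], [1,5], [2,4], [2,5], [3,4], [3,5], [4,5]
  2-simplices (6): [0,1,3], [0,1,4], [1,2,4], [1,3,5], [2,4,5], [3,4,5]

Hence C_0 ≅ Z^6, C_1 ≅ Z^12, C_2 ≅ Z^6.

∂_1: C_1 → C_0 is given by ∂[p,q] = [q] − [p].
The 6×12 boundary matrix has rank 5 and Smith normal form diag(1,1,1,1,1).

∂_2: C_2 → C_1 maps a triangle to the signed sum of its edges. For instance
  ∂[0,1,3] = [1,3] − [0,3] + [0,1],
  ∂[2,4,5] = [4,5] − [2,5] + [2,4].
The 12×6 boundary matrix has rank 6 and Smith normal form diag(1,1,1,1,1,1).

Computing H_k = (kernel of ∂_k) / (image of ∂_{k+1}):

  H_0: rank C_0 − rank ∂_1 = 6 − 5 = 1, and the invariant factors of ∂_1 are all 1, so H_0 ≅ Z.

(K is a triangulation of the cylinder S^1 x I.)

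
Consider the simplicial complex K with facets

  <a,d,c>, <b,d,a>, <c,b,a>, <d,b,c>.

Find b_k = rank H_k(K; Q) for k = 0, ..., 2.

b_0 = 1, b_1 = 0, b_2 = 1.

Order the vertices as a < b < c < d. Listing each simplex with vertices in this order, K has dimension 2 with simplices:

  0-simplices (4): a, b, c, d
  1-simplices (6): ab, ac, ad, bc, bd, cd
  2-simplices (4): abc, abd, acd, bcd

so the chain groups are C_0 ≅ Z^4, C_1 ≅ Z^6, C_2 ≅ Z^4.

Boundary ∂_1: C_1 → C_0 is given by ∂[p,q] = [q] − [p]. For instance
  ∂ab = b − a.
As a 4×6 matrix over Z this has rank 3, with invariant factors (1,1,1).

∂_2: C_2 → C_1 maps a triangle to the signed sum of its edges. For instance
  ∂acd = cd − ad + ac,
  ∂bcd = cd − bd + bc.
The 6×4 boundary matrix has rank 3 and Smith normal form diag(1,1,1).

From H_k ≅ ker(∂_k) / im(∂_{k+1}) we obtain:

  H_0: rank C_0 − rank ∂_1 = 4 − 3 = 1, and the invariant factors of ∂_1 are all 1, so H_0 ≅ Z.
  H_1: rank ker ∂_1 − rank ∂_2 = (6 − 3) − 3 = 0, and the invariant factors of ∂_2 are all 1, so H_1 ≅ 0.
  H_2: rank ker ∂_2 − rank ∂_3 = (4 − 3) − 0 = 1, and there is no ∂_3, so H_2 ≅ Z.

(K is a triangulation of the 2-sphere S^2.)

Hence the Betti numbers are b_0 = 1, b_1 = 0, b_2 = 1.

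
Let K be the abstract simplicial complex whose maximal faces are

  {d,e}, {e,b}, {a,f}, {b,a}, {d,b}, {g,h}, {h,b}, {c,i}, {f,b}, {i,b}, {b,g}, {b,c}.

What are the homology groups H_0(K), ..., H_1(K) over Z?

H_0 = Z,  H_1 = Z^4.

Take the total order a < b < c < d < e < f < g < h < i on the vertex set. Then K (dimension 1) consists of the simplices:

  0-simplices (9): a, b, c, d, e, f, g, h, i
  1-simplices (12): ab, af, bc, bd, be, bf, bg, bh, bi, ci, de, gh

so the chain groups are C_0 ≅ Z^9, C_1 ≅ Z^12.

∂_1: C_1 → C_0 sends each edge [p,q] (with p < q) to q − p.
The resulting 9×12 matrix has rank 8, and its Smith normal form has invariant factors (1,1,1,1,1,1,1,1).

Computing H_k = (kernel of ∂_k) / (image of ∂_{k+1}):

  H_0: rank C_0 − rank ∂_1 = 9 − 8 = 1, and the invariant factors of ∂_1 are all 1, so H_0 ≅ Z.
  H_1: rank ker ∂_1 − rank ∂_2 = (12 − 8) − 0 = 4, and there is no ∂_2, so H_1 ≅ Z^4.

As a check, the Euler characteristic is 9 − 12 = -3, which agrees with 1 − 4 = -3.
(K is a triangulation of a wedge of 4 circles.)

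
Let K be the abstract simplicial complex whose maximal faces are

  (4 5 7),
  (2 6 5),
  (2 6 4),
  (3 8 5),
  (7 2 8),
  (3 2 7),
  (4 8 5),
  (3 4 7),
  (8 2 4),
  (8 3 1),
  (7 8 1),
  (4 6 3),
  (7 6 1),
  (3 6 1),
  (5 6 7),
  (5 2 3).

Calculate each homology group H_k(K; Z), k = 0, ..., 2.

Order the vertices as 1 < 2 < 3 < 4 < 5 < 6 < 7 < 8. Listing each simplex with vertices in this order, K has dimension 2 with simplices:

  0-simplices (8): [1], [2], [3], [4], [5], [6], [7], [8]
  1-simplices (24): (24 of them)
  2-simplices (16): [1,3,6], [1,3,8], [1,6,7], [1,7,8], [2,3,5], [2,3,7], [2,4,6], [2,4,8], [2,5,6], [2,7,8], [3,4,6], [3,4,7], [3,5,8], [4,5,7], [4,5,8], [5,6,7]

so the chain groups are C_0 ≅ Z^8, C_1 ≅ Z^24, C_2 ≅ Z^16.

∂_1: C_1 → C_0 sends each edge [p,q] (with p < q) to q − p.
The resulting 8×24 matrix has rank 7, and its Smith normal form has invariant factors (1,1,1,1,1,1,1).

The boundary map ∂_2: C_2 → C_1 maps a triangle to the signed sum of its edges. For instance
  ∂[2,7,8] = [7,8] − [2,8] + [2,7],
  ∂[4,5,8] = [5,8] − [4,8] + [4,5].
The resulting 24×16 matrix has rank 15, and its Smith normal form has invariant factors (1,1,1,1,1,1,1,1,1,1,1,1,1,1,1).

From H_k ≅ ker(∂_k) / im(∂_{k+1}) we obtain:

  H_0: rank C_0 − rank ∂_1 = 8 − 7 = 1, and the invariant factors of ∂_1 are all 1, so H_0 ≅ Z.
  H_1: rank ker ∂_1 − rank ∂_2 = (24 − 7) − 15 = 2, and the invariant factors of ∂_2 are all 1, so H_1 ≅ Z^2.
  H_2: rank ker ∂_2 − rank ∂_3 = (16 − 15) − 0 = 1, and there is no ∂_3, so H_2 ≅ Z.

H_0 ≅ Z,  H_1 ≅ Z^2,  H_2 ≅ Z.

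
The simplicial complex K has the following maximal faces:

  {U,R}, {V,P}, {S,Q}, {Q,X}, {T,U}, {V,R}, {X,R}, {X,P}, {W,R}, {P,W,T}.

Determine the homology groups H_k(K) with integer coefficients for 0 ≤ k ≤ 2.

Order the vertices as P < Q < R < S < T < U < V < W < X. Listing each simplex with vertices in this order, K has dimension 2 with simplices:

  0-simplices (9): P, Q, R, S, T, U, V, W, X
  1-simplices (12): PT, PV, PW, PX, QS, QX, RU, RV, RW, RX, TU, TW
  2-simplices (1): PTW

Hence C_0 ≅ Z^9, C_1 ≅ Z^12, C_2 ≅ Z^1.

∂_1: C_1 → C_0 is given by ∂[p,q] = [q] − [p]. For instance
  ∂RW = W − R.
The resulting 9×12 matrix has rank 8, and its Smith normal form has invariant factors (1,1,1,1,1,1,1,1).

∂_2: C_2 → C_1 maps a triangle to the signed sum of its edges. For instance
  ∂PTW = TW − PW + PT.
The resulting 12×1 matrix has rank 1, and its Smith normal form has invariant factors (1).

From H_k ≅ ker(∂_k) / im(∂_{k+1}) we obtain:

  H_0: rank C_0 − rank ∂_1 = 9 − 8 = 1, and the invariant factors of ∂_1 are all 1, so H_0 ≅ Z.
  H_1: rank ker ∂_1 − rank ∂_2 = (12 − 8) − 1 = 3, and the invariant factors of ∂_2 are all 1, so H_1 ≅ Z^3.
  H_2: rank ker ∂_2 − rank ∂_3 = (1 − 1) − 0 = 0, and there is no ∂_3, so H_2 ≅ 0.

H_0 ≅ Z,  H_1 ≅ Z^3,  H_2 = 0.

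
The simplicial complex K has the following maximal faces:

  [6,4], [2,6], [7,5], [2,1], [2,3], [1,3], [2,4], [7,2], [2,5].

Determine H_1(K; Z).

H_1 = Z^3.

We work with the vertex ordering 1 < 2 < 3 < 4 < 5 < 6 < 7. The simplices of K, each written with vertices in increasing order, are:

  0-simplices (7): [1], [2], [3], [4], [5], [6], [7]
  1-simplices (9): [1,2], [1,3], [2,3], [2,4], [2,5], [2,6], [2,7], [4,6], [5,7]

giving chain groups C_0 ≅ Z^7, C_1 ≅ Z^9.

The boundary map ∂_1: C_1 → C_0 maps an edge to its endpoints' difference, ∂[p,q] = q − p. For instance
  ∂[2,4] = [4] − [2].
As a 7×9 matrix over Z this has rank 6, with invariant factors (1,1,1,1,1,1).

Reading off H_k = ker ∂_k / im ∂_{k+1}:

  H_1: rank ker ∂_1 − rank ∂_2 = (9 − 6) − 0 = 3, and there is no ∂_2, so H_1 = Z^3.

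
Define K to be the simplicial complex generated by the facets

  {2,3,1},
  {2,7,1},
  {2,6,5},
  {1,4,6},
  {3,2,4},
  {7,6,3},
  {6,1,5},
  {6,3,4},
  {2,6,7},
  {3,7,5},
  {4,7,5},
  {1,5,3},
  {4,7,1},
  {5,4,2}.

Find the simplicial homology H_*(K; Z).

Take the total order 1 < 2 < 3 < 4 < 5 < 6 < 7 on the vertex set. Then K (dimension 2) consists of the simplices:

  0-simplices (7): [1], [2], [3], [4], [5], [6], [7]
  1-simplices (21): [1,2], [1,3], [1,4], [1,5], [1,6], [1,7], [2,3], [2,4], [2,5], [2,6], [2,7], [3,4], [3,5], [3,6], [3,7], [4,5], [4,6], [4,7], [5,6], [5,7], [6,7]
  2-simplices (14): [1,2,3], [1,2,7], [1,3,5], [1,4,6], [1,4,7], [1,5,6], [2,3,4], [2,4,5], [2,5,6], [2,6,7], [3,4,6], [3,5,7], [3,6,7], [4,5,7]

so the chain groups are C_0 ≅ Z^7, C_1 ≅ Z^21, C_2 ≅ Z^14.

∂_1: C_1 → C_0 is given by ∂[p,q] = [q] − [p].
The 7×21 boundary matrix has rank 6 and Smith normal form diag(1,1,1,1,1,1).

Boundary ∂_2: C_2 → C_1 acts by ∂[p,q,r] = [q,r] − [p,r] + [p,q]. For instance
  ∂[2,4,5] = [4,5] − [2,5] + [2,4],
  ∂[1,4,7] = [4,7] − [1,7] + [1,4].
As a 21×14 matrix over Z this has rank 13, with invariant factors (1,1,1,1,1,1,1,1,1,1,1,1,1).

From H_k ≅ ker(∂_k) / im(∂_{k+1}) we obtain:

  H_0: rank C_0 − rank ∂_1 = 7 − 6 = 1, and the invariant factors of ∂_1 are all 1, so H_0 = Z.
  H_1: rank ker ∂_1 − rank ∂_2 = (21 − 6) − 13 = 2, and the invariant factors of ∂_2 are all 1, so H_1 = Z^2.
  H_2: rank ker ∂_2 − rank ∂_3 = (14 − 13) − 0 = 1, and there is no ∂_3, so H_2 = Z.

H_0 ≅ Z,  H_1 ≅ Z^2,  H_2 ≅ Z.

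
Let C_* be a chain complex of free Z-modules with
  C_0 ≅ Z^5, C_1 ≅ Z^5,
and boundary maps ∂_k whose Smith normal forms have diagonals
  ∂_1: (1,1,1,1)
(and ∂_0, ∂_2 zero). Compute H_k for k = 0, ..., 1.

H_0 = Z,  H_1 = Z.

H_0: b_0 = 5 − 0 − 4 = 1; torsion from ∂_1 factors > 1: none. So H_0 = Z.
H_1: b_1 = 5 − 4 − 0 = 1; torsion from ∂_2 factors > 1: none. So H_1 = Z.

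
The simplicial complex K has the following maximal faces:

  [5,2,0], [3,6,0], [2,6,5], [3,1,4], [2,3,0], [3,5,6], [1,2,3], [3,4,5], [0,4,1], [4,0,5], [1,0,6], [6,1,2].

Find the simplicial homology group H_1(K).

We work with the vertex ordering 0 < 1 < 2 < 3 < 4 < 5 < 6. The simplices of K, each written with vertices in increasing order, are:

  0-simplices (7): [0], [1], [2], [3], [4], [5], [6]
  1-simplices (18): [0,1], [0,2], [0,3], [0,4], [0,5], [0,6], [1,2], [1,3], [1,4], [1,6], [2,3], [2,5], [2,6], [3,4], [3,5], [3,6], [4,5], [5,6]
  2-simplices (12): [0,1,4], [0,1,6], [0,2,3], [0,2,5], [0,3,6], [0,4,5], [1,2,3], [1,2,6], [1,3,4], [2,5,6], [3,4,5], [3,5,6]

so the chain groups are C_0 ≅ Z^7, C_1 ≅ Z^18, C_2 ≅ Z^12.

The boundary map ∂_1: C_1 → C_0 sends each edge [p,q] (with p < q) to q − p. For instance
  ∂[0,5] = [5] − [0].
The resulting 7×18 matrix has rank 6, and its Smith normal form has invariant factors (1,1,1,1,1,1).

The boundary map ∂_2: C_2 → C_1 maps a triangle to the signed sum of its edges. For instance
  ∂[0,2,5] = [2,5] − [0,5] + [0,2],
  ∂[0,1,6] = [1,6] − [0,6] + [0,1].
The 18×12 boundary matrix has rank 12 and Smith normal form diag(1,1,1,1,1,1,1,1,1,1,1,2).

Computing H_k = (kernel of ∂_k) / (image of ∂_{k+1}):

  H_1: rank ker ∂_1 − rank ∂_2 = (18 − 6) − 12 = 0, and ∂_2 has invariant factor 2 > 1, so H_1 ≅ Z/2.

H_1 ≅ Z/2.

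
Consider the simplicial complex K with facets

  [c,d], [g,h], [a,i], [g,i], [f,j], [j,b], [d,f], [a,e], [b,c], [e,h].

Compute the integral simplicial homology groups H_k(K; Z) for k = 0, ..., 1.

H_0 = Z^2,  H_1 = Z^2.

Take the total order a < b < c < d < e < f < g < h < i < j on the vertex set. Then K (dimension 1) consists of the simplices:

  0-simplices (10): a, b, c, d, e, f, g, h, i, j
  1-simplices (10): ae, ai, bc, bj, cd, df, eh, fj, gh, gi

giving chain groups C_0 ≅ Z^10, C_1 ≅ Z^10.

The boundary map ∂_1: C_1 → C_0 is given by ∂[p,q] = [q] − [p]. For instance
  ∂gi = i − g.
The 10×10 boundary matrix has rank 8 and Smith normal form diag(1,1,1,1,1,1,1,1).

Reading off H_k = ker ∂_k / im ∂_{k+1}:

  H_0: rank C_0 − rank ∂_1 = 10 − 8 = 2, and the invariant factors of ∂_1 are all 1, so H_0 ≅ Z^2.
  H_1: rank ker ∂_1 − rank ∂_2 = (10 − 8) − 0 = 2, and there is no ∂_2, so H_1 ≅ Z^2.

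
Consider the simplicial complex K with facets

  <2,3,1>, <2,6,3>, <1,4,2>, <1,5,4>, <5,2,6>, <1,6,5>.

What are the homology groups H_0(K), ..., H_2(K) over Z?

H_0 ≅ Z,  H_1 ≅ Z,  H_2 = 0.

Fix the vertex order 1 < 2 < 3 < 4 < 5 < 6 and write every simplex with vertices in increasing order. Then dim K = 2 and the simplices of K are:

  0-simplices (6): [1], [2], [3], [4], [5], [6]
  1-simplices (12): [1,2], [1,3], [1,4], [1,5], [1,6], [2,3], [2,4], [2,5], [2,6], [3,6], [4,5], [5,6]
  2-simplices (6): [1,2,3], [1,2,4], [1,4,5], [1,5,6], [2,3,6], [2,5,6]

so the chain groups are C_0 ≅ Z^6, C_1 ≅ Z^12, C_2 ≅ Z^6.

∂_1: C_1 → C_0 is given by ∂[p,q] = [q] − [p].
The 6×12 boundary matrix has rank 5 and Smith normal form diag(1,1,1,1,1).

Boundary ∂_2: C_2 → C_1 maps a triangle to the signed sum of its edges. For instance
  ∂[1,2,4] = [2,4] − [1,4] + [1,2],
  ∂[1,4,5] = [4,5] − [1,5] + [1,4].
As a 12×6 matrix over Z this has rank 6, with invariant factors (1,1,1,1,1,1).

Computing H_k = (kernel of ∂_k) / (image of ∂_{k+1}):

  H_0: rank C_0 − rank ∂_1 = 6 − 5 = 1, and the invariant factors of ∂_1 are all 1, so H_0 ≅ Z.
  H_1: rank ker ∂_1 − rank ∂_2 = (12 − 5) − 6 = 1, and the invariant factors of ∂_2 are all 1, so H_1 ≅ Z.
  H_2: rank ker ∂_2 − rank ∂_3 = (6 − 6) − 0 = 0, and there is no ∂_3, so H_2 ≅ 0.

As a check, the Euler characteristic is 6 − 12 + 6 = 0, which agrees with 1 − 1 + 0 = 0.
(K is a triangulation of the cylinder S^1 x I.)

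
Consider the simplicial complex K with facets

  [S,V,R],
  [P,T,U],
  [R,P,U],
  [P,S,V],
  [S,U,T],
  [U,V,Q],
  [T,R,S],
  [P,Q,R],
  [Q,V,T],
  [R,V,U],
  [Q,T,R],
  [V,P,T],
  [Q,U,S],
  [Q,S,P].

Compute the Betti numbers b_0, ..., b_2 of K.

b_0 = 1, b_1 = 2, b_2 = 1.

K has 7 vertices, 21 edges, 14 triangles.
rank ∂_0 = 0, rank ∂_1 = 6 ⇒ b_0 = 7 − 0 − 6 = 1; all invariant factors of ∂_1 are 1 so no torsion. So H_0 = Z.
rank ∂_1 = 6, rank ∂_2 = 13 ⇒ b_1 = 21 − 6 − 13 = 2; all invariant factors of ∂_2 are 1 so no torsion. So H_1 = Z^2.
rank ∂_2 = 13, rank ∂_3 = 0 ⇒ b_2 = 14 − 13 − 0 = 1. So H_2 = Z.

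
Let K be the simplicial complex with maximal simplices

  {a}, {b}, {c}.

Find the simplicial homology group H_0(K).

H_0 = Z^3.

We work with the vertex ordering a < b < c. The simplices of K, each written with vertices in increasing order, are:

  0-simplices (3): a, b, c

Hence C_0 ≅ Z^3.

From H_k ≅ ker(∂_k) / im(∂_{k+1}) we obtain:

  H_0: rank C_0 − rank ∂_1 = 3 − 0 = 3, and there is no ∂_1, so H_0 ≅ Z^3.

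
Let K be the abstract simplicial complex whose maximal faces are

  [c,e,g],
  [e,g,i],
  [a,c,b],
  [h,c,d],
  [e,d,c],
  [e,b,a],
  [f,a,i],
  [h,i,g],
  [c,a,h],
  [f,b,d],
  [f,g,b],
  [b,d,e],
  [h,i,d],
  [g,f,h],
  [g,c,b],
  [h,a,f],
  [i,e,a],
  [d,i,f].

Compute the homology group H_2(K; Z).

K has 9 vertices, 27 edges, 18 triangles.
rank ∂_2 = 18, rank ∂_3 = 0 ⇒ b_2 = 18 − 18 − 0 = 0. So H_2 ≅ 0.

H_2 = 0.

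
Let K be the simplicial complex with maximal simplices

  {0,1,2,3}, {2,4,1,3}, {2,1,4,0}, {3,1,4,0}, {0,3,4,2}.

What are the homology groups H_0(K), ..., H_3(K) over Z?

Fix the vertex order 0 < 1 < 2 < 3 < 4 and write every simplex with vertices in increasing order. Then dim K = 3 and the simplices of K are:

  0-simplices (5): [0], [1], [2], [3], [4]
  1-simplices (10): [0,1], [0,2], [0,3], [0,4], [1,2], [1,3], [1,4], [2,3], [2,4], [3,4]
  2-simplices (10): [0,1,2], [0,1,3], [0,1,4], [0,2,3], [0,2,4], [0,3,4], [1,2,3], [1,2,4], [1,3,4], [2,3,4]
  3-simplices (5): [0,1,2,3], [0,1,2,4], [0,1,3,4], [0,2,3,4], [1,2,3,4]

so the chain groups are C_0 ≅ Z^5, C_1 ≅ Z^10, C_2 ≅ Z^10, C_3 ≅ Z^5.

The boundary map ∂_1: C_1 → C_0 sends each edge [p,q] (with p < q) to q − p. For instance
  ∂[0,1] = [1] − [0].
The 5×10 boundary matrix has rank 4 and Smith normal form diag(1,1,1,1).

Boundary ∂_2: C_2 → C_1 sends each 2-simplex [p,q,r] to [q,r] − [p,r] + [p,q]. For instance
  ∂[1,2,4] = [2,4] − [1,4] + [1,2],
  ∂[0,1,3] = [1,3] − [0,3] + [0,1].
The resulting 10×10 matrix has rank 6, and its Smith normal form has invariant factors (1,1,1,1,1,1).

∂_3: C_3 → C_2 sends each 3-simplex σ to the alternating sum Σ_i (−1)^i (σ with its i-th vertex removed). For instance
  ∂[0,2,3,4] = [2,3,4] − [0,3,4] + [0,2,4] − [0,2,3],
  ∂[0,1,2,4] = [1,2,4] − [0,2,4] + [0,1,4] − [0,1,2].
As a 10×5 matrix over Z this has rank 4, with invariant factors (1,1,1,1).

Computing H_k = (kernel of ∂_k) / (image of ∂_{k+1}):

  H_0: rank C_0 − rank ∂_1 = 5 − 4 = 1, and the invariant factors of ∂_1 are all 1, so H_0 = Z.
  H_1: rank ker ∂_1 − rank ∂_2 = (10 − 4) − 6 = 0, and the invariant factors of ∂_2 are all 1, so H_1 = 0.
  H_2: rank ker ∂_2 − rank ∂_3 = (10 − 6) − 4 = 0, and the invariant factors of ∂_3 are all 1, so H_2 = 0.
  H_3: rank ker ∂_3 − rank ∂_4 = (5 − 4) − 0 = 1, and there is no ∂_4, so H_3 = Z.

(K is a triangulation of the 3-sphere S^3.)

H_0 ≅ Z,  H_1 = 0,  H_2 = 0,  H_3 ≅ Z.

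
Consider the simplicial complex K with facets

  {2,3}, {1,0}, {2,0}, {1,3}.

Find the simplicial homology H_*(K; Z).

H_0 ≅ Z,  H_1 ≅ Z.

Take the total order 0 < 1 < 2 < 3 on the vertex set. Then K (dimension 1) consists of the simplices:

  0-simplices (4): [0], [1], [2], [3]
  1-simplices (4): [0,1], [0,2], [1,3], [2,3]

giving chain groups C_0 ≅ Z^4, C_1 ≅ Z^4.

Boundary ∂_1: C_1 → C_0 maps an edge to its endpoints' difference, ∂[p,q] = q − p. For instance
  ∂[0,1] = [1] − [0].
The 4×4 boundary matrix has rank 3 and Smith normal form diag(1,1,1).

Computing H_k = (kernel of ∂_k) / (image of ∂_{k+1}):

  H_0: rank C_0 − rank ∂_1 = 4 − 3 = 1, and the invariant factors of ∂_1 are all 1, so H_0 = Z.
  H_1: rank ker ∂_1 − rank ∂_2 = (4 − 3) − 0 = 1, and there is no ∂_2, so H_1 = Z.

(K is a triangulation of the circle S^1.)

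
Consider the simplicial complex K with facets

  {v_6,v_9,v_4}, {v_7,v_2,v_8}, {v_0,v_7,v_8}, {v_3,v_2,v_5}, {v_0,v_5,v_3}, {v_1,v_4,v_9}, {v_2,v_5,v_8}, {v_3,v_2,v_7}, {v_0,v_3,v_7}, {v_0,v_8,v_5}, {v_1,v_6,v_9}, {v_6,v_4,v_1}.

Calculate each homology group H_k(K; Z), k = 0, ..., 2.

K has 10 vertices, 18 edges, 12 triangles.
rank ∂_0 = 0, rank ∂_1 = 8 ⇒ b_0 = 10 − 0 − 8 = 2; all invariant factors of ∂_1 are 1 so no torsion. So H_0 = Z^2.
rank ∂_1 = 8, rank ∂_2 = 10 ⇒ b_1 = 18 − 8 − 10 = 0; all invariant factors of ∂_2 are 1 so no torsion. So H_1 = 0.
rank ∂_2 = 10, rank ∂_3 = 0 ⇒ b_2 = 12 − 10 − 0 = 2. So H_2 = Z^2.

H_0 = Z^2,  H_1 = 0,  H_2 = Z^2.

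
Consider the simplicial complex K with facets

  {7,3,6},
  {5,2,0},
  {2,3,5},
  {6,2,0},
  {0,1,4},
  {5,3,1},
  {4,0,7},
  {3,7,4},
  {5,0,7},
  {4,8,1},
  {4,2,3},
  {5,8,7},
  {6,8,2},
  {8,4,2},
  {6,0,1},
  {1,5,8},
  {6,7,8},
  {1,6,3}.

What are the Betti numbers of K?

K has 9 vertices, 27 edges, 18 triangles.
rank ∂_0 = 0, rank ∂_1 = 8 ⇒ b_0 = 9 − 0 − 8 = 1; all invariant factors of ∂_1 are 1 so no torsion. So H_0 ≅ Z.
rank ∂_1 = 8, rank ∂_2 = 17 ⇒ b_1 = 27 − 8 − 17 = 2; all invariant factors of ∂_2 are 1 so no torsion. So H_1 ≅ Z^2.
rank ∂_2 = 17, rank ∂_3 = 0 ⇒ b_2 = 18 − 17 − 0 = 1. So H_2 ≅ Z.

b_0 = 1, b_1 = 2, b_2 = 1.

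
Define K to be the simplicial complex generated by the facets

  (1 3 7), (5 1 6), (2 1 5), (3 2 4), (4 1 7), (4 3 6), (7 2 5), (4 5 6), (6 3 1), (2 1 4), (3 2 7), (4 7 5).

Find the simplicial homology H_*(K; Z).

Fix the vertex order 1 < 2 < 3 < 4 < 5 < 6 < 7 and write every simplex with vertices in increasing order. Then dim K = 2 and the simplices of K are:

  0-simplices (7): [1], [2], [3], [4], [5], [6], [7]
  1-simplices (18): [1,2], [1,3], [1,4], [1,5], [1,6], [1,7], [2,3], [2,4], [2,5], [2,7], [3,4], [3,6], [3,7], [4,5], [4,6], [4,7], [5,6], [5,7]
  2-simplices (12): [1,2,4], [1,2,5], [1,3,6], [1,3,7], [1,4,7], [1,5,6], [2,3,4], [2,3,7], [2,5,7], [3,4,6], [4,5,6], [4,5,7]

giving chain groups C_0 ≅ Z^7, C_1 ≅ Z^18, C_2 ≅ Z^12.

∂_1: C_1 → C_0 is given by ∂[p,q] = [q] − [p].
The resulting 7×18 matrix has rank 6, and its Smith normal form has invariant factors (1,1,1,1,1,1).

The boundary map ∂_2: C_2 → C_1 maps a triangle to the signed sum of its edges. For instance
  ∂[2,3,4] = [3,4] − [2,4] + [2,3],
  ∂[1,4,7] = [4,7] − [1,7] + [1,4].
The 18×12 boundary matrix has rank 12 and Smith normal form diag(1,1,1,1,1,1,1,1,1,1,1,2).

Reading off H_k = ker ∂_k / im ∂_{k+1}:

  H_0: rank C_0 − rank ∂_1 = 7 − 6 = 1, and the invariant factors of ∂_1 are all 1, so H_0 = Z.
  H_1: rank ker ∂_1 − rank ∂_2 = (18 − 6) − 12 = 0, and ∂_2 has invariant factor 2 > 1, so H_1 = Z_2.
  H_2: rank ker ∂_2 − rank ∂_3 = (12 − 12) − 0 = 0, and there is no ∂_3, so H_2 = 0.

H_0 = Z,  H_1 = Z_2,  H_2 = 0.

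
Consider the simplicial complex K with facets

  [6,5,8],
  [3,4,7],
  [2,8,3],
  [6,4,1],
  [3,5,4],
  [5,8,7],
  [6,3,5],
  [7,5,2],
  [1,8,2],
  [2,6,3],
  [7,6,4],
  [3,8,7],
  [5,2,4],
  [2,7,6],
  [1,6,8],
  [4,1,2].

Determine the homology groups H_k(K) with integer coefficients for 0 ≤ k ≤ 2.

We work with the vertex ordering 1 < 2 < 3 < 4 < 5 < 6 < 7 < 8. The simplices of K, each written with vertices in increasing order, are:

  0-simplices (8): [1], [2], [3], [4], [5], [6], [7], [8]
  1-simplices (24): (24 of them)
  2-simplices (16): [1,2,4], [1,2,8], [1,4,6], [1,6,8], [2,3,6], [2,3,8], [2,4,5], [2,5,7], [2,6,7], [3,4,5], [3,4,7], [3,5,6], [3,7,8], [4,6,7], [5,6,8], [5,7,8]

giving chain groups C_0 ≅ Z^8, C_1 ≅ Z^24, C_2 ≅ Z^16.

∂_1: C_1 → C_0 is given by ∂[p,q] = [q] − [p].
This gives a 8×24 integer matrix of rank 7; reducing to Smith normal form yields diagonal entries (1,1,1,1,1,1,1).

∂_2: C_2 → C_1 sends each 2-simplex [p,q,r] to [q,r] − [p,r] + [p,q]. For instance
  ∂[2,3,6] = [3,6] − [2,6] + [2,3],
  ∂[3,7,8] = [7,8] − [3,8] + [3,7].
This gives a 24×16 integer matrix of rank 15; reducing to Smith normal form yields diagonal entries (1,1,1,1,1,1,1,1,1,1,1,1,1,1,1).

Now H_k = ker ∂_k / im ∂_{k+1}, so:

  H_0: rank C_0 − rank ∂_1 = 8 − 7 = 1, and the invariant factors of ∂_1 are all 1, so H_0 ≅ Z.
  H_1: rank ker ∂_1 − rank ∂_2 = (24 − 7) − 15 = 2, and the invariant factors of ∂_2 are all 1, so H_1 ≅ Z^2.
  H_2: rank ker ∂_2 − rank ∂_3 = (16 − 15) − 0 = 1, and there is no ∂_3, so H_2 ≅ Z.

As a check, the Euler characteristic is 8 − 24 + 16 = 0, which agrees with 1 − 2 + 1 = 0.
(K is a triangulation of the torus T^2.)

H_0 ≅ Z,  H_1 ≅ Z^2,  H_2 ≅ Z.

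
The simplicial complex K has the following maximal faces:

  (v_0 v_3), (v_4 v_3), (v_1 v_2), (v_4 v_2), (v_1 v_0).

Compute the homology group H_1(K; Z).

Take the total order v_0 < v_1 < v_2 < v_3 < v_4 on the vertex set. Then K (dimension 1) consists of the simplices:

  0-simplices (5): [v_0], [v_1], [v_2], [v_3], [v_4]
  1-simplices (5): [v_0,v_1], [v_0,v_3], [v_1,v_2], [v_2,v_4], [v_3,v_4]

so the chain groups are C_0 ≅ Z^5, C_1 ≅ Z^5.

The boundary map ∂_1: C_1 → C_0 is given by ∂[p,q] = [q] − [p]. For instance
  ∂[v_0,v_3] = [v_3] − [v_0].
As a 5×5 matrix over Z this has rank 4, with invariant factors (1,1,1,1).

Now H_k = ker ∂_k / im ∂_{k+1}, so:

  H_1: rank ker ∂_1 − rank ∂_2 = (5 − 4) − 0 = 1, and there is no ∂_2, so H_1 = Z.

H_1 = Z.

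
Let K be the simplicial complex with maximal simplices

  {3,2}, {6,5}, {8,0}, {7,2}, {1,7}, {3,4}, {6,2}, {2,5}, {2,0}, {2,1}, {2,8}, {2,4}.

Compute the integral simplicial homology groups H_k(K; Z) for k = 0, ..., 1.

Fix the vertex order 0 < 1 < 2 < 3 < 4 < 5 < 6 < 7 < 8 and write every simplex with vertices in increasing order. Then dim K = 1 and the simplices of K are:

  0-simplices (9): [0], [1], [2], [3], [4], [5], [6], [7], [8]
  1-simplices (12): [0,2], [0,8], [1,2], [1,7], [2,3], [2,4], [2,5], [2,6], [2,7], [2,8], [3,4], [5,6]

so the chain groups are C_0 ≅ Z^9, C_1 ≅ Z^12.

∂_1: C_1 → C_0 sends each edge [p,q] (with p < q) to q − p.
The resulting 9×12 matrix has rank 8, and its Smith normal form has invariant factors (1,1,1,1,1,1,1,1).

Now H_k = ker ∂_k / im ∂_{k+1}, so:

  H_0: rank C_0 − rank ∂_1 = 9 − 8 = 1, and the invariant factors of ∂_1 are all 1, so H_0 = Z.
  H_1: rank ker ∂_1 − rank ∂_2 = (12 − 8) − 0 = 4, and there is no ∂_2, so H_1 = Z^4.

As a check, the Euler characteristic is 9 − 12 = -3, which agrees with 1 − 4 = -3.

H_0 = Z,  H_1 = Z^4.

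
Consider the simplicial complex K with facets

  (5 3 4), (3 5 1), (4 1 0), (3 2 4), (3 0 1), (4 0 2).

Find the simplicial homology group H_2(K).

Take the total order 0 < 1 < 2 < 3 < 4 < 5 on the vertex set. Then K (dimension 2) consists of the simplices:

  0-simplices (6): [0], [1], [2], [3], [4], [5]
  1-simplices (12): [0,1], [0,2], [0,3], [0,4], [1,3], [1,4], [1,5], [2,3], [2,4], [3,4], [3,5], [4,5]
  2-simplices (6): [0,1,3], [0,1,4], [0,2,4], [1,3,5], [2,3,4], [3,4,5]

giving chain groups C_0 ≅ Z^6, C_1 ≅ Z^12, C_2 ≅ Z^6.

∂_1: C_1 → C_0 sends each edge [p,q] (with p < q) to q − p. For instance
  ∂[1,3] = [3] − [1].
The resulting 6×12 matrix has rank 5, and its Smith normal form has invariant factors (1,1,1,1,1).

The boundary map ∂_2: C_2 → C_1 sends each 2-simplex [p,q,r] to [q,r] − [p,r] + [p,q]. For instance
  ∂[0,2,4] = [2,4] − [0,4] + [0,2],
  ∂[1,3,5] = [3,5] − [1,5] + [1,3].
As a 12×6 matrix over Z this has rank 6, with invariant factors (1,1,1,1,1,1).

From H_k ≅ ker(∂_k) / im(∂_{k+1}) we obtain:

  H_2: rank ker ∂_2 − rank ∂_3 = (6 − 6) − 0 = 0, and there is no ∂_3, so H_2 ≅ 0.

(K is a triangulation of the cylinder S^1 x I.)

H_2 ≅ 0.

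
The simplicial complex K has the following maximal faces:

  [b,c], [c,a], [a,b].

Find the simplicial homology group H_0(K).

K has 3 vertices, 3 edges.
rank ∂_0 = 0, rank ∂_1 = 2 ⇒ b_0 = 3 − 0 − 2 = 1; all invariant factors of ∂_1 are 1 so no torsion. So H_0 ≅ Z.

H_0 ≅ Z.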